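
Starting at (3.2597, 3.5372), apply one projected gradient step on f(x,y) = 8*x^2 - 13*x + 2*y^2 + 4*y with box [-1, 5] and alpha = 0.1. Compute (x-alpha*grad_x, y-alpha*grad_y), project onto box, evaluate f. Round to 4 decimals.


Step 1: Compute gradient at (3.2597, 3.5372).
grad_x = 2*8*3.2597 - 13 = 39.1552
grad_y = 2*2*3.5372 + 4 = 18.1488
Step 2: Gradient step.
x_raw = 3.2597 - 0.1*39.1552 = -0.6558
y_raw = 3.5372 - 0.1*18.1488 = 1.7223
Step 3: Project onto [-1, 5].
x_proj = clip(-0.6558) = -0.6558
y_proj = clip(1.7223) = 1.7223
Step 4: Evaluate f.
f(-0.6558, 1.7223) = 24.7885


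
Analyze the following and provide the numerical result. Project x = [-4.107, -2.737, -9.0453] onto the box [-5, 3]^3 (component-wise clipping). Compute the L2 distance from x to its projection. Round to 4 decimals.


Project each component onto [-5, 3].
clip(-4.107) = -4.107, clip(-2.737) = -2.737, clip(-9.0453) = -5.0
Projection = [-4.107, -2.737, -5.0]
Squared diffs: [0.0, 0.0, 16.3645]
Distance = sqrt(16.3645) = 4.0453


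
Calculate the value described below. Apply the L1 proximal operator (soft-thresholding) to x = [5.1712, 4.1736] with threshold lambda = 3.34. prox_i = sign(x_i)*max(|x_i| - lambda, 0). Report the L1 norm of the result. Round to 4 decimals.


Soft-thresholding with lambda = 3.34:
prox(5.1712) = sign(5.1712)*max(|5.1712| - 3.34, 0) = 1.8312
prox(4.1736) = sign(4.1736)*max(|4.1736| - 3.34, 0) = 0.8336
prox(x) = [1.8312, 0.8336]
||prox(x)||_1 = 1.8312 + 0.8336 = 2.6648


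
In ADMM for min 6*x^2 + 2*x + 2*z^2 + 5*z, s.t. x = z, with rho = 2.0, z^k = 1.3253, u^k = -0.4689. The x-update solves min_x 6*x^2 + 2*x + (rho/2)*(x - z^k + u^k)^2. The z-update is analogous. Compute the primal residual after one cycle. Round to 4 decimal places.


ADMM iteration with rho = 2.0, z^k = 1.3253, u^k = -0.4689
Step 1: x-update.
Minimize 6*x^2 + 2*x + (2.0/2)*(x - 1.3253 - 0.4689)^2
FOC: (2*6 + 2.0)*x = -2 + 2.0*(1.3253 + 0.4689)
x^{k+1} = 0.1135
Step 2: z-update.
Minimize 2*z^2 + 5*z + (2.0/2)*(0.1135 - z - 0.4689)^2
FOC: (2*2 + 2.0)*z = -5 + 2.0*(0.1135 - 0.4689)
z^{k+1} = -0.9518
Step 3: u-update.
u^{k+1} = -0.4689 + 0.1135 + 0.9518 = 0.5964
Step 4: Primal residual = |0.1135 + 0.9518| = 1.0653


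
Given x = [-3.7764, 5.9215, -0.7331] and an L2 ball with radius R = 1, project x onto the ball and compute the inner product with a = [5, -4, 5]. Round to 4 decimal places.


Step 1: Compute ||x|| (intermediates to 6 decimals).
||x|| = sqrt((-3.7764)^2 + 5.9215^2 + (-0.7331)^2) = 7.061359
Step 2: Project.
Since ||x|| > R, scale = R/||x|| = 1/7.061359 = 0.141616, proj(x) = scale * x
proj(x) = [-0.534799, 0.838579, -0.103819]
Step 3: Dot product.
a^T * proj(x) = 5*(-0.534799) - 4*0.838579 + 5*(-0.103819) = -6.5474


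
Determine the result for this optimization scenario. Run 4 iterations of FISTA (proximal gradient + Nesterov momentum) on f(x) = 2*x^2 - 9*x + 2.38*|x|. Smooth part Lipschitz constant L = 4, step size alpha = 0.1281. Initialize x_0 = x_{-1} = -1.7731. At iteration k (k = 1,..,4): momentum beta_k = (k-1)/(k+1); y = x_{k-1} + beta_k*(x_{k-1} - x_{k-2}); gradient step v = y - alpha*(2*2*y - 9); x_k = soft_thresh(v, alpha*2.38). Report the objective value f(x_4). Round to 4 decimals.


FISTA on f(x) = 2*x^2 - 9*x + 2.38*|x|
L = 4, alpha = 0.1281
Iteration 1: beta = 0.0, y = -1.7731 + 0.0*(-1.7731 + 1.7731) = -1.7731
  grad(y) = -16.0924, v = y - alpha*grad = 0.2883
  prox(v) = soft_thresh(0.2883, 0.3049) = 0.0
Iteration 2: beta = 0.3333, y = 0.0 + 0.3333*(0.0 + 1.7731) = 0.591
  grad(y) = -6.6359, v = y - alpha*grad = 1.4411
  prox(v) = soft_thresh(1.4411, 0.3049) = 1.1362
Iteration 3: beta = 0.5, y = 1.1362 + 0.5*(1.1362 - 0.0) = 1.7043
  grad(y) = -2.1827, v = y - alpha*grad = 1.9839
  prox(v) = soft_thresh(1.9839, 0.3049) = 1.679
Iteration 4: beta = 0.6, y = 1.679 + 0.6*(1.679 - 1.1362) = 2.0047
  grad(y) = -0.981, v = y - alpha*grad = 2.1304
  prox(v) = soft_thresh(2.1304, 0.3049) = 1.8255
f(x_4) = 2*1.8255^2 - 9*1.8255 + 2.38*|1.8255| = -5.4199


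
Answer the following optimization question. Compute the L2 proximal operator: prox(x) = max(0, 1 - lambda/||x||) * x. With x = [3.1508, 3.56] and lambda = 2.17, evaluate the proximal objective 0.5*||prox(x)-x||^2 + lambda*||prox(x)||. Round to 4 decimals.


Step 1: Compute ||x||.
||x|| = 4.7541
Step 2: Compute scaling factor.
scale = max(0, 1 - 2.17/4.7541) = 0.5435
Step 3: prox(x) = [1.7126, 1.935]
||prox(x)|| = 2.5841
Step 4: Proximal objective.
0.5*||prox-x||^2 = 2.3545
lambda*||prox|| = 5.6075
Total = 7.9619


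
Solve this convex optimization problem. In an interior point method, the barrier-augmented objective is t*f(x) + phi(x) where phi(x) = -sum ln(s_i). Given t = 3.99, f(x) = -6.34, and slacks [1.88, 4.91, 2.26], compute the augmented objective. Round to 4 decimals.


Step 1: Compute log-barrier.
ln values: [0.6313, 1.5913, 0.8154]
phi = -(0.6313 + 1.5913 + 0.8154) = -3.0379
Step 2: Compute augmented objective.
t*f(x) = 3.99*-6.34 = -25.2966
Total = -25.2966 - 3.0379 = -28.3345


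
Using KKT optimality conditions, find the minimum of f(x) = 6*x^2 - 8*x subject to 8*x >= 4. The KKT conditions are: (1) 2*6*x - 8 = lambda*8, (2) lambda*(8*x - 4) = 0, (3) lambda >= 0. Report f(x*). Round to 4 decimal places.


Step 1: Try lambda = 0 (constraint inactive).
Stationarity: 2*6*x - 8 = 0
x* = 8/(2*6) = 2/3 = 0.6667 (rounded; the exact value 2/3 is used below)
Check constraint: 8*0.6667 = 5.3336 >= 4 -- satisfied.
Step 2: Compute optimal value.
f(x*) = 6*(2/3)^2 - 8*(2/3) = -2.6667


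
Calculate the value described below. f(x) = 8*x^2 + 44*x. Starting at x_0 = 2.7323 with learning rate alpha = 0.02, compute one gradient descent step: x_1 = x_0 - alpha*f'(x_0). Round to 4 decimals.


We compute the gradient at x_0 and apply the update.
f'(x) = 16*x + 44
f'(2.7323) = 16*2.7323 + 44 = 87.7168
x_1 = 2.7323 - 0.02*87.7168 = 0.978


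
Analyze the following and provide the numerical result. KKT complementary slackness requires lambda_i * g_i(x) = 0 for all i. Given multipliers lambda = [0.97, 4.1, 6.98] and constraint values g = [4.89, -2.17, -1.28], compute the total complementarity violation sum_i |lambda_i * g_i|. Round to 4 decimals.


KKT complementary slackness check:
lambda_1 * g_1 = 0.97 * 4.89 = 4.7433
lambda_2 * g_2 = 4.1 * -2.17 = -8.897
lambda_3 * g_3 = 6.98 * -1.28 = -8.9344
Total violation = 4.7433 + 8.897 + 8.9344 = 22.5747


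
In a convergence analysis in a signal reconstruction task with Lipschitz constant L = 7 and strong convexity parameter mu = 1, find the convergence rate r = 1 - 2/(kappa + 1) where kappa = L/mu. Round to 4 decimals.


Step 1: Compute the condition number.
kappa = L/mu = 7/1 = 7.0
Step 2: Compute the convergence rate.
r = 1 - 2/(kappa + 1) = 1 - 2*mu/(L + mu) = (L - mu)/(L + mu) = 6/8 = 0.75


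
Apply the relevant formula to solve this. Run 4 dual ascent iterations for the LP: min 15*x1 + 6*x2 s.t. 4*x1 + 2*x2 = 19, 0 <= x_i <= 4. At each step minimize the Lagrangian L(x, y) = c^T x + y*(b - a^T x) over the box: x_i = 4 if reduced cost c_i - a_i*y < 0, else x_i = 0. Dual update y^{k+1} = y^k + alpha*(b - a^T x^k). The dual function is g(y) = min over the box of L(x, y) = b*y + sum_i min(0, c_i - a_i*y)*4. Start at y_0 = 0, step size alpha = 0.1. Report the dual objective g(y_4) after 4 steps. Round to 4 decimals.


Dual ascent for LP: min 15*x1 + 6*x2, 4*x1 + 2*x2 = 19, 0 <= x_i <= 4
Step 1: y^k = 0.0, reduced costs: (15.0, 6.0)
  x^k = (0.0, 0.0), subgradient = b - a^T x = 19.0
  y^{k+1} = 0.0 + 0.1*19.0 = 1.9
Step 2: y^k = 1.9, reduced costs: (7.4, 2.2)
  x^k = (0.0, 0.0), subgradient = b - a^T x = 19.0
  y^{k+1} = 1.9 + 0.1*19.0 = 3.8
Step 3: y^k = 3.8, reduced costs: (-0.2, -1.6)
  x^k = (4.0, 4.0), subgradient = b - a^T x = -5.0
  y^{k+1} = 3.8 + 0.1*-5.0 = 3.3
Step 4: y^k = 3.3, reduced costs: (1.8, -0.6)
  x^k = (0.0, 4.0), subgradient = b - a^T x = 11.0
  y^{k+1} = 3.3 + 0.1*11.0 = 4.4
Dual objective at y_4 = 4.4: reduced costs (-2.6, -2.8), box minimizer x = (4.0, 4.0)
g(y_4) = b*y + (c1 - a1*y)*x1 + (c2 - a2*y)*x2 = 19*4.4 + (-2.6)*4.0 + (-2.8)*4.0 = 83.6 - 10.4 - 11.2 = 62.0


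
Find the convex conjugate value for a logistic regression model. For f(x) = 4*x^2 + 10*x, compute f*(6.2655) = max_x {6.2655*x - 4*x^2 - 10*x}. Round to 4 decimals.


f*(y) = sup_x {y*x - a*x^2 - b*x} = sup_x {(y-b)*x - a*x^2}
FOC: (y - b) - 2a*x = 0 => x* = (y - b)/(2a)
x* = (6.2655 - 10)/(2*4) = -0.4668
f*(6.2655) = (y-b)^2/(4a) = (6.2655 - 10)^2/(4*4)
= 13.9465/16 = 0.8717


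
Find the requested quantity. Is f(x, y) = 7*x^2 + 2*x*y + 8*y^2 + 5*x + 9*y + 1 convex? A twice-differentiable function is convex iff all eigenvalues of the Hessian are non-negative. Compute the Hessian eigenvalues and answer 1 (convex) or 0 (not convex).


The Hessian of f(x,y) = 7*x^2 + 2*x*y + 8*y^2 + 5*x + 9*y + 1 is:
H = [[14, 2], [2, 16]]
Trace = 14 + 16 = 30
Determinant = 14*16 - (2)^2 = 220
Discriminant = (30)^2 - 4*220 = 20.0
Eigenvalues: lambda_1 = 12.7639, lambda_2 = 17.2361
The function is convex.

1


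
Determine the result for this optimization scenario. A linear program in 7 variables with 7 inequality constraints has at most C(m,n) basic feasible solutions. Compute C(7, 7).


Each vertex corresponds to some choice of n active constraints out of m, so the number of vertices is at most C(m, n) = m! / (n!(m-n)!).
m = 7, n = 7
Numerator: 7 * 6 * 5 * 4 * 3 * 2 * 1
Denominator: 7! = 5040
C(7, 7) = 1


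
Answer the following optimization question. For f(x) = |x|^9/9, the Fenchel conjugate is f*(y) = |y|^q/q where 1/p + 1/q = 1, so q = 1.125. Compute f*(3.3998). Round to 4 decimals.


The conjugate exponent q satisfies 1/p + 1/q = 1.
p = 9, so q = 9/(9 - 1) = 1.125
|y|^q = 3.3998^1.125 = 3.9617
f*(3.3998) = 3.9617 / 1.125 = 3.5215


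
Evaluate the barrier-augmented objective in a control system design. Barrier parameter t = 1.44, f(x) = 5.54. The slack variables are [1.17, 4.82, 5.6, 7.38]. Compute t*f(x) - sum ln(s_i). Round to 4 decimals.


Step 1: Compute log-barrier.
ln values: [0.157, 1.5728, 1.7228, 1.9988]
phi = -(0.157 + 1.5728 + 1.7228 + 1.9988) = -5.4513
Step 2: Compute augmented objective.
t*f(x) = 1.44*5.54 = 7.9776
Total = 7.9776 - 5.4513 = 2.5263


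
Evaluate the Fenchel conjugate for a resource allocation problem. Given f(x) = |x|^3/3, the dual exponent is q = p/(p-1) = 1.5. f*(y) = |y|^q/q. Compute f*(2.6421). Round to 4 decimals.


The conjugate exponent q satisfies 1/p + 1/q = 1.
p = 3, so q = 3/(3 - 1) = 1.5
|y|^q = 2.6421^1.5 = 4.2946
f*(2.6421) = 4.2946 / 1.5 = 2.8631


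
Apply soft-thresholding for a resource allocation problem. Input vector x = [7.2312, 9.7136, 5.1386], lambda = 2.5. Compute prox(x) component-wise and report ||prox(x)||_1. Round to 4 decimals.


Soft-thresholding with lambda = 2.5:
prox(7.2312) = sign(7.2312)*max(|7.2312| - 2.5, 0) = 4.7312
prox(9.7136) = sign(9.7136)*max(|9.7136| - 2.5, 0) = 7.2136
prox(5.1386) = sign(5.1386)*max(|5.1386| - 2.5, 0) = 2.6386
prox(x) = [4.7312, 7.2136, 2.6386]
||prox(x)||_1 = 4.7312 + 7.2136 + 2.6386 = 14.5834


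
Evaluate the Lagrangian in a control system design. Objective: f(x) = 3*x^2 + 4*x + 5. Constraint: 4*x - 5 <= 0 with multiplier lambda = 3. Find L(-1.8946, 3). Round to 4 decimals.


Step 1: Evaluate f(x).
f(-1.8946) = 3*(-1.8946)^2 + 4*(-1.8946) + 5 = 8.1901
Step 2: Evaluate g(x).
g(-1.8946) = 4*-1.8946 - 5 = -12.5784
Step 3: Compute Lagrangian.
L = 8.1901 + 3*-12.5784 = -29.5451


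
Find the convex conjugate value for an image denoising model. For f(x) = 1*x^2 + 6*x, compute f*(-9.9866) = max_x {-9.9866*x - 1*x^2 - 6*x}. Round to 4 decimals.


f*(y) = sup_x {y*x - a*x^2 - b*x} = sup_x {(y-b)*x - a*x^2}
FOC: (y - b) - 2a*x = 0 => x* = (y - b)/(2a)
x* = (-9.9866 - 6)/(2*1) = -7.9933
f*(-9.9866) = (y-b)^2/(4a) = (-9.9866 - 6)^2/(4*1)
= 255.5714/4 = 63.8928


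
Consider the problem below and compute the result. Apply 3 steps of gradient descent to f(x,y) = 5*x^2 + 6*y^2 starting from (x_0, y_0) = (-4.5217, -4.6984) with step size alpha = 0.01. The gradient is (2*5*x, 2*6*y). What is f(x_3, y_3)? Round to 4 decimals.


Gradient descent on f(x,y) = 5*x^2 + 6*y^2.
Starting point: (-4.5217, -4.6984), alpha = 0.01
Step 1: grad_x = 2*5*-4.5217 = -45.217, grad_y = 2*6*-4.6984 = -56.3808
  x_1 = -4.5217 - 0.01*-45.217 = -4.0695
  y_1 = -4.6984 - 0.01*-56.3808 = -4.1346
Step 2: grad_x = 2*5*-4.0695 = -40.6953, grad_y = 2*6*-4.1346 = -49.6151
  x_2 = -4.0695 - 0.01*-40.6953 = -3.6626
  y_2 = -4.1346 - 0.01*-49.6151 = -3.6384
Step 3: grad_x = 2*5*-3.6626 = -36.6258, grad_y = 2*6*-3.6384 = -43.6613
  x_3 = -3.6626 - 0.01*-36.6258 = -3.2963
  y_3 = -3.6384 - 0.01*-43.6613 = -3.2018
f(-3.2963, -3.2018) = 5*(-3.2963)^2 + 6*(-3.2018)^2 = 115.8388


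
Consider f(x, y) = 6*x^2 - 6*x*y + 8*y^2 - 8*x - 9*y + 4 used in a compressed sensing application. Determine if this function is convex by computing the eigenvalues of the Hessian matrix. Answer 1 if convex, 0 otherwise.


The Hessian of f(x,y) = 6*x^2 - 6*x*y + 8*y^2 - 8*x - 9*y + 4 is:
H = [[12, -6], [-6, 16]]
Trace = 12 + 16 = 28
Determinant = 12*16 - (-6)^2 = 156
Discriminant = (28)^2 - 4*156 = 160.0
Eigenvalues: lambda_1 = 7.6754, lambda_2 = 20.3246
The function is convex.

1


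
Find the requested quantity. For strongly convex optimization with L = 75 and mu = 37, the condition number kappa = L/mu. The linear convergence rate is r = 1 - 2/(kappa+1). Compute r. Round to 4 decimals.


Step 1: Compute the condition number.
kappa = L/mu = 75/37 = 2.027
Step 2: Compute the convergence rate.
r = 1 - 2/(kappa + 1) = 1 - 2*mu/(L + mu) = (L - mu)/(L + mu) = 38/112 = 0.3393


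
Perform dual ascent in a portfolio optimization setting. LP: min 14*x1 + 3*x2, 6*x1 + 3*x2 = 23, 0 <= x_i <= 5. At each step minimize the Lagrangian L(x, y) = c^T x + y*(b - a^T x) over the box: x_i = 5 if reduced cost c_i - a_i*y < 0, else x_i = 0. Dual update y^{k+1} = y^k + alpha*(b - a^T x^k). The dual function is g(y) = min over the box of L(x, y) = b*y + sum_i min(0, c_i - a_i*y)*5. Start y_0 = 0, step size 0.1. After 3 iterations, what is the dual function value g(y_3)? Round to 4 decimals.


Dual ascent for LP: min 14*x1 + 3*x2, 6*x1 + 3*x2 = 23, 0 <= x_i <= 5
Step 1: y^k = 0.0, reduced costs: (14.0, 3.0)
  x^k = (0.0, 0.0), subgradient = b - a^T x = 23.0
  y^{k+1} = 0.0 + 0.1*23.0 = 2.3
Step 2: y^k = 2.3, reduced costs: (0.2, -3.9)
  x^k = (0.0, 5.0), subgradient = b - a^T x = 8.0
  y^{k+1} = 2.3 + 0.1*8.0 = 3.1
Step 3: y^k = 3.1, reduced costs: (-4.6, -6.3)
  x^k = (5.0, 5.0), subgradient = b - a^T x = -22.0
  y^{k+1} = 3.1 + 0.1*-22.0 = 0.9
Dual objective at y_3 = 0.9: reduced costs (8.6, 0.3), box minimizer x = (0.0, 0.0)
g(y_3) = b*y + (c1 - a1*y)*x1 + (c2 - a2*y)*x2 = 23*0.9 + 8.6*0.0 + 0.3*0.0 = 20.7 + 0.0 + 0.0 = 20.7


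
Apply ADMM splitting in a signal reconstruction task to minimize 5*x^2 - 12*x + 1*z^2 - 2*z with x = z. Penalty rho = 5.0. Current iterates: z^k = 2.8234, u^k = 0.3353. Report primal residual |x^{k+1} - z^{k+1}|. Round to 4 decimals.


ADMM iteration with rho = 5.0, z^k = 2.8234, u^k = 0.3353
Step 1: x-update.
Minimize 5*x^2 - 12*x + (5.0/2)*(x - 2.8234 + 0.3353)^2
FOC: (2*5 + 5.0)*x = 12 + 5.0*(2.8234 - 0.3353)
x^{k+1} = 1.6294
Step 2: z-update.
Minimize 1*z^2 - 2*z + (5.0/2)*(1.6294 - z + 0.3353)^2
FOC: (2*1 + 5.0)*z = 2 + 5.0*(1.6294 + 0.3353)
z^{k+1} = 1.689
Step 3: u-update.
u^{k+1} = 0.3353 + 1.6294 - 1.689 = 0.2756
Step 4: Primal residual = |1.6294 - 1.689| = 0.0597


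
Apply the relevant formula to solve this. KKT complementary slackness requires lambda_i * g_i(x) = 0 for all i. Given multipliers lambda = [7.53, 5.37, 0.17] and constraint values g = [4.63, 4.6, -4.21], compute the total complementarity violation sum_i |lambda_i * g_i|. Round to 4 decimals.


KKT complementary slackness check:
lambda_1 * g_1 = 7.53 * 4.63 = 34.8639
lambda_2 * g_2 = 5.37 * 4.6 = 24.702
lambda_3 * g_3 = 0.17 * -4.21 = -0.7157
Total violation = 34.8639 + 24.702 + 0.7157 = 60.2816


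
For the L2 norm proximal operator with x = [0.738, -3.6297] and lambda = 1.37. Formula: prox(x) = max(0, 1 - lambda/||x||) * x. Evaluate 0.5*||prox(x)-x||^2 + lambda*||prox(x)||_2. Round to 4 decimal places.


Step 1: Compute ||x||.
||x|| = 3.704
Step 2: Compute scaling factor.
scale = max(0, 1 - 1.37/3.704) = 0.6301
Step 3: prox(x) = [0.465, -2.2872]
||prox(x)|| = 2.334
Step 4: Proximal objective.
0.5*||prox-x||^2 = 0.9385
lambda*||prox|| = 3.1976
Total = 4.136


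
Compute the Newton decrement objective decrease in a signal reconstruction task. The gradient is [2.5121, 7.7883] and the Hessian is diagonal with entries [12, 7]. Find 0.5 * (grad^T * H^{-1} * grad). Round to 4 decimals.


Step 1: H is diagonal, so H^(-1) * g = [0.2093, 1.1126].
Step 2: g^T H^(-1) g = sum_i g_i^2 / H_ii
  = (2.5121)^2/12 + (7.7883)^2/7
  = 0.5259 + 8.6654 = 9.1913
Step 3: Objective decrease = 0.5 * g^T H^(-1) g = 4.5956


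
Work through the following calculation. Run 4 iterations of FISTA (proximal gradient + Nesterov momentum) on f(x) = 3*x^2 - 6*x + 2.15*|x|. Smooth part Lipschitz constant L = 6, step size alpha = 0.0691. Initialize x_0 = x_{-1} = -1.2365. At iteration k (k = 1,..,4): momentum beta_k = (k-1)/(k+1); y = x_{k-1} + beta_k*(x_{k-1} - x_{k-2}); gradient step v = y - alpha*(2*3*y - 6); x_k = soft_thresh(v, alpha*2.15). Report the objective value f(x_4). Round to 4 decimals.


FISTA on f(x) = 3*x^2 - 6*x + 2.15*|x|
L = 6, alpha = 0.0691
Iteration 1: beta = 0.0, y = -1.2365 + 0.0*(-1.2365 + 1.2365) = -1.2365
  grad(y) = -13.419, v = y - alpha*grad = -0.3092
  prox(v) = soft_thresh(-0.3092, 0.1486) = -0.1607
Iteration 2: beta = 0.3333, y = -0.1607 + 0.3333*(-0.1607 + 1.2365) = 0.1979
  grad(y) = -4.8125, v = y - alpha*grad = 0.5305
  prox(v) = soft_thresh(0.5305, 0.1486) = 0.3819
Iteration 3: beta = 0.5, y = 0.3819 + 0.5*(0.3819 + 0.1607) = 0.6532
  grad(y) = -2.0809, v = y - alpha*grad = 0.797
  prox(v) = soft_thresh(0.797, 0.1486) = 0.6484
Iteration 4: beta = 0.6, y = 0.6484 + 0.6*(0.6484 - 0.3819) = 0.8083
  grad(y) = -1.1501, v = y - alpha*grad = 0.8878
  prox(v) = soft_thresh(0.8878, 0.1486) = 0.7392
f(x_4) = 3*0.7392^2 - 6*0.7392 + 2.15*|0.7392| = -1.2067


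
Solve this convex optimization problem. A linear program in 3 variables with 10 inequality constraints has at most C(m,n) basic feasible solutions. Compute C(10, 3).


Each vertex corresponds to some choice of n active constraints out of m, so the number of vertices is at most C(m, n) = m! / (n!(m-n)!).
m = 10, n = 3
Numerator: 10 * 9 * 8
Denominator: 3! = 6
C(10, 3) = 120


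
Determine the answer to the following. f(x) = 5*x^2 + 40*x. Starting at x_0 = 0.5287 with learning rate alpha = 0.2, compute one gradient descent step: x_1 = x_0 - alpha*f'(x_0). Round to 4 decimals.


We compute the gradient at x_0 and apply the update.
f'(x) = 10*x + 40
f'(0.5287) = 10*0.5287 + 40 = 45.287
x_1 = 0.5287 - 0.2*45.287 = -8.5287


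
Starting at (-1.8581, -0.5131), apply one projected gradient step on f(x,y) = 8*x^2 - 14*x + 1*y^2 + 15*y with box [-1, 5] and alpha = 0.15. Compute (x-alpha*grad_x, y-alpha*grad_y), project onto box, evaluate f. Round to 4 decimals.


Step 1: Compute gradient at (-1.8581, -0.5131).
grad_x = 2*8*-1.8581 - 14 = -43.7296
grad_y = 2*1*-0.5131 + 15 = 13.9738
Step 2: Gradient step.
x_raw = -1.8581 - 0.15*-43.7296 = 4.7013
y_raw = -0.5131 - 0.15*13.9738 = -2.6092
Step 3: Project onto [-1, 5].
x_proj = clip(4.7013) = 4.7013
y_proj = clip(-2.6092) = -1.0
Step 4: Evaluate f.
f(4.7013, -1.0) = 97.002


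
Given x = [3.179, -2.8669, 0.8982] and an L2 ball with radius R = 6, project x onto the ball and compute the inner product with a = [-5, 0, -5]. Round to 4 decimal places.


Step 1: Compute ||x|| (intermediates to 6 decimals).
||x|| = sqrt(3.179^2 + (-2.8669)^2 + 0.8982^2) = 4.374005
Step 2: Project.
Since ||x|| <= R, proj = x (no scaling needed).
proj(x) = [3.179, -2.8669, 0.8982]
Step 3: Dot product.
a^T * proj(x) = -5*3.179 + 0*(-2.8669) - 5*0.8982 = -20.386


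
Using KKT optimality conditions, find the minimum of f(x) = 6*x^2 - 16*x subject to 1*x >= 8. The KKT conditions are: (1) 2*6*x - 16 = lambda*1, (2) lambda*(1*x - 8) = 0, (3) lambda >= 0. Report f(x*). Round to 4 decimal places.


Step 1: Try lambda = 0 (constraint inactive).
x_unc = 16/(2*6) = 1.3333
Check: 1*1.3333 = 1.3333 < 8 -- violated!
Step 2: Constraint must be active: 1*x = 8
x* = 8/1 = 8.0
lambda = (2*6*8.0 - 16)/1 = 80.0
Step 3: Compute optimal value.
f(x*) = 6*8.0^2 - 16*8.0 = 256.0


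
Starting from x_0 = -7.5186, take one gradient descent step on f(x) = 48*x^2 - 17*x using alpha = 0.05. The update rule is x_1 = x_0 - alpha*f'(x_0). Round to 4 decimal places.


We compute the gradient at x_0 and apply the update.
f'(x) = 96*x - 17
f'(-7.5186) = 96*-7.5186 - 17 = -738.7856
x_1 = -7.5186 - 0.05*-738.7856 = 29.4207


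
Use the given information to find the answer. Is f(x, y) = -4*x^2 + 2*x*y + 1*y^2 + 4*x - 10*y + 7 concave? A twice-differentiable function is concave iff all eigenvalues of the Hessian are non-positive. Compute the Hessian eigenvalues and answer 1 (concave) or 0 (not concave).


The Hessian of f(x,y) = -4*x^2 + 2*x*y + 1*y^2 + 4*x - 10*y + 7 is:
H = [[-8, 2], [2, 2]]
Trace = -8 + 2 = -6
Determinant = -8*2 - (2)^2 = -20
Discriminant = (-6)^2 - 4*-20 = 116.0
Eigenvalues: lambda_1 = -8.3852, lambda_2 = 2.3852
The function is not concave.

0


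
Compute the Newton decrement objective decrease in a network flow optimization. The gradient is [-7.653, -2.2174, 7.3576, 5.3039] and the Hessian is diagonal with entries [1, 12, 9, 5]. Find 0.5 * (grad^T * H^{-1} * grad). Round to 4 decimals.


Step 1: H is diagonal, so H^(-1) * g = [-7.653, -0.1848, 0.8175, 1.0608].
Step 2: g^T H^(-1) g = sum_i g_i^2 / H_ii
  = (-7.653)^2/1 + (-2.2174)^2/12 + (7.3576)^2/9 + (5.3039)^2/5
  = 58.5684 + 0.4097 + 6.0149 + 5.6263 = 70.6193
Step 3: Objective decrease = 0.5 * g^T H^(-1) g = 35.3097


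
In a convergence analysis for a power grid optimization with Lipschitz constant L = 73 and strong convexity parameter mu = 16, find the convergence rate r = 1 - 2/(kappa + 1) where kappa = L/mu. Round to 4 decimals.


Step 1: Compute the condition number.
kappa = L/mu = 73/16 = 4.5625
Step 2: Compute the convergence rate.
r = 1 - 2/(kappa + 1) = 1 - 2*mu/(L + mu) = (L - mu)/(L + mu) = 57/89 = 0.6404


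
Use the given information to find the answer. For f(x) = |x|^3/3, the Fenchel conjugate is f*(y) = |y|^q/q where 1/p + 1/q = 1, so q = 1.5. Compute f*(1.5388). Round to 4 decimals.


The conjugate exponent q satisfies 1/p + 1/q = 1.
p = 3, so q = 3/(3 - 1) = 1.5
|y|^q = 1.5388^1.5 = 1.9089
f*(1.5388) = 1.9089 / 1.5 = 1.2726


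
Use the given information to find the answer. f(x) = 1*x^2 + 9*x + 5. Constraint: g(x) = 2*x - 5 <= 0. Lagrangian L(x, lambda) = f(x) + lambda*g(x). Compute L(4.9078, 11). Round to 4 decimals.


Step 1: Evaluate f(x).
f(4.9078) = 1*4.9078^2 + 9*4.9078 + 5 = 73.2567
Step 2: Evaluate g(x).
g(4.9078) = 2*4.9078 - 5 = 4.8156
Step 3: Compute Lagrangian.
L = 73.2567 + 11*4.8156 = 126.2283


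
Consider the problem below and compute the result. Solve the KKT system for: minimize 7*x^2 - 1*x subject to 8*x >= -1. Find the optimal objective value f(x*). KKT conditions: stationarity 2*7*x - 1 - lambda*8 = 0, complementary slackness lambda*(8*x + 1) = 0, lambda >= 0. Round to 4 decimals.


Step 1: Try lambda = 0 (constraint inactive).
Stationarity: 2*7*x - 1 = 0
x* = 1/(2*7) = 1/14 = 0.0714 (rounded; the exact value 1/14 is used below)
Check constraint: 8*0.0714 = 0.5712 >= -1 -- satisfied.
Step 2: Compute optimal value.
f(x*) = 7*(1/14)^2 - 1*(1/14) = -0.0357


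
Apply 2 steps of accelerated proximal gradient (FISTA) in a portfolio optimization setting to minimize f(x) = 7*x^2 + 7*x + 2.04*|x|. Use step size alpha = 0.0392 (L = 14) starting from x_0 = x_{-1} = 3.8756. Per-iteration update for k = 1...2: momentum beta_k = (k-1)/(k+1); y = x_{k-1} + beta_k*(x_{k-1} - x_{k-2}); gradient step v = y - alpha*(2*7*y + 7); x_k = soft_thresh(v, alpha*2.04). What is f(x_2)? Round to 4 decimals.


FISTA on f(x) = 7*x^2 + 7*x + 2.04*|x|
L = 14, alpha = 0.0392
Iteration 1: beta = 0.0, y = 3.8756 + 0.0*(3.8756 - 3.8756) = 3.8756
  grad(y) = 61.2584, v = y - alpha*grad = 1.4743
  prox(v) = soft_thresh(1.4743, 0.08) = 1.3943
Iteration 2: beta = 0.3333, y = 1.3943 + 0.3333*(1.3943 - 3.8756) = 0.5672
  grad(y) = 14.9409, v = y - alpha*grad = -0.0185
  prox(v) = soft_thresh(-0.0185, 0.08) = 0.0
f(x_2) = 7*0.0^2 + 7*0.0 + 2.04*|0.0| = 0.0


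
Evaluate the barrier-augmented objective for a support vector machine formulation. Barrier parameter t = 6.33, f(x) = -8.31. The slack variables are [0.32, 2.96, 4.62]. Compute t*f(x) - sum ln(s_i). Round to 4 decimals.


Step 1: Compute log-barrier.
ln values: [-1.1394, 1.0852, 1.5304]
phi = -(-1.1394 + 1.0852 + 1.5304) = -1.4761
Step 2: Compute augmented objective.
t*f(x) = 6.33*-8.31 = -52.6023
Total = -52.6023 - 1.4761 = -54.0784


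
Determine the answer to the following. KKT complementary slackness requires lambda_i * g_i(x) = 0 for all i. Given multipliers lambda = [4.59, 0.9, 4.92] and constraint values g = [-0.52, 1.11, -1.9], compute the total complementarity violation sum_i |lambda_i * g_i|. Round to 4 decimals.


KKT complementary slackness check:
lambda_1 * g_1 = 4.59 * -0.52 = -2.3868
lambda_2 * g_2 = 0.9 * 1.11 = 0.999
lambda_3 * g_3 = 4.92 * -1.9 = -9.348
Total violation = 2.3868 + 0.999 + 9.348 = 12.7338


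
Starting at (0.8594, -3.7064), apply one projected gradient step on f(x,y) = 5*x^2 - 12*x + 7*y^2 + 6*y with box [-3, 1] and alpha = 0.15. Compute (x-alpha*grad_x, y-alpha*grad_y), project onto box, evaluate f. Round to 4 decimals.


Step 1: Compute gradient at (0.8594, -3.7064).
grad_x = 2*5*0.8594 - 12 = -3.406
grad_y = 2*7*-3.7064 + 6 = -45.8896
Step 2: Gradient step.
x_raw = 0.8594 - 0.15*-3.406 = 1.3703
y_raw = -3.7064 - 0.15*-45.8896 = 3.177
Step 3: Project onto [-3, 1].
x_proj = clip(1.3703) = 1.0
y_proj = clip(3.177) = 1.0
Step 4: Evaluate f.
f(1.0, 1.0) = 6.0


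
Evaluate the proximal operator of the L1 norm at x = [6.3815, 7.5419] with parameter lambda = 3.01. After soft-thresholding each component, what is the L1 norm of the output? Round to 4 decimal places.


Soft-thresholding with lambda = 3.01:
prox(6.3815) = sign(6.3815)*max(|6.3815| - 3.01, 0) = 3.3715
prox(7.5419) = sign(7.5419)*max(|7.5419| - 3.01, 0) = 4.5319
prox(x) = [3.3715, 4.5319]
||prox(x)||_1 = 3.3715 + 4.5319 = 7.9034


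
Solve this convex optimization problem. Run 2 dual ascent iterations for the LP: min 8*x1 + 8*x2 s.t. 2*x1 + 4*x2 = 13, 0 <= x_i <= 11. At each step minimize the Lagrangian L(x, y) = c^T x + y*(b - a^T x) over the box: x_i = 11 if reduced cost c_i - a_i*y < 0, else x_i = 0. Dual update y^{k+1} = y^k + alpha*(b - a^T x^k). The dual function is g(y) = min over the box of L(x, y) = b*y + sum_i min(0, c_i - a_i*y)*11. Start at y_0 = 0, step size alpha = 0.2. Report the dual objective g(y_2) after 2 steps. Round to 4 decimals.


Dual ascent for LP: min 8*x1 + 8*x2, 2*x1 + 4*x2 = 13, 0 <= x_i <= 11
Step 1: y^k = 0.0, reduced costs: (8.0, 8.0)
  x^k = (0.0, 0.0), subgradient = b - a^T x = 13.0
  y^{k+1} = 0.0 + 0.2*13.0 = 2.6
Step 2: y^k = 2.6, reduced costs: (2.8, -2.4)
  x^k = (0.0, 11.0), subgradient = b - a^T x = -31.0
  y^{k+1} = 2.6 + 0.2*-31.0 = -3.6
Dual objective at y_2 = -3.6: reduced costs (15.2, 22.4), box minimizer x = (0.0, 0.0)
g(y_2) = b*y + (c1 - a1*y)*x1 + (c2 - a2*y)*x2 = 13*(-3.6) + 15.2*0.0 + 22.4*0.0 = -46.8 + 0.0 + 0.0 = -46.8


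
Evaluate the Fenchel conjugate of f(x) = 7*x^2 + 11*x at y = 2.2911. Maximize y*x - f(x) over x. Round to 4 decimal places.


f*(y) = sup_x {y*x - a*x^2 - b*x} = sup_x {(y-b)*x - a*x^2}
FOC: (y - b) - 2a*x = 0 => x* = (y - b)/(2a)
x* = (2.2911 - 11)/(2*7) = -0.6221
f*(2.2911) = (y-b)^2/(4a) = (2.2911 - 11)^2/(4*7)
= 75.8449/28 = 2.7087


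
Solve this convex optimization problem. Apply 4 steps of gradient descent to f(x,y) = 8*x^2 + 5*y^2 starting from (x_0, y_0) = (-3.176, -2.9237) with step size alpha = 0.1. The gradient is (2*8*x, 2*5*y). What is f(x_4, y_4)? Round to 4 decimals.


Gradient descent on f(x,y) = 8*x^2 + 5*y^2.
Starting point: (-3.176, -2.9237), alpha = 0.1
Step 1: grad_x = 2*8*-3.176 = -50.816, grad_y = 2*5*-2.9237 = -29.237
  x_1 = -3.176 - 0.1*-50.816 = 1.9056
  y_1 = -2.9237 - 0.1*-29.237 = 0.0
Step 2: grad_x = 2*8*1.9056 = 30.4896, grad_y = 2*5*0.0 = 0.0
  x_2 = 1.9056 - 0.1*30.4896 = -1.1434
  y_2 = 0.0 - 0.1*0.0 = 0.0
Step 3: grad_x = 2*8*-1.1434 = -18.2938, grad_y = 2*5*0.0 = 0.0
  x_3 = -1.1434 - 0.1*-18.2938 = 0.686
  y_3 = 0.0 - 0.1*0.0 = 0.0
Step 4: grad_x = 2*8*0.686 = 10.9763, grad_y = 2*5*0.0 = 0.0
  x_4 = 0.686 - 0.1*10.9763 = -0.4116
  y_4 = 0.0 - 0.1*0.0 = 0.0
f(-0.4116, 0.0) = 8*(-0.4116)^2 + 5*0.0^2 = 1.3554


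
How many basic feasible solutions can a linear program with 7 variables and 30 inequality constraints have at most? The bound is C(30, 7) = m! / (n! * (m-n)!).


Each vertex corresponds to some choice of n active constraints out of m, so the number of vertices is at most C(m, n) = m! / (n!(m-n)!).
m = 30, n = 7
Numerator: 30 * 29 * 28 * 27 * 26 * 25 * 24
Denominator: 7! = 5040
C(30, 7) = 2035800


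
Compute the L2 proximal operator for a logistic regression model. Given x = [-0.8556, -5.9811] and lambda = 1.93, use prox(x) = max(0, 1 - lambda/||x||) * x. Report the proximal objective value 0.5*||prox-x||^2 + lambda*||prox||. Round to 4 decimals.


Step 1: Compute ||x||.
||x|| = 6.042
Step 2: Compute scaling factor.
scale = max(0, 1 - 1.93/6.042) = 0.6806
Step 3: prox(x) = [-0.5823, -4.0705]
||prox(x)|| = 4.112
Step 4: Proximal objective.
0.5*||prox-x||^2 = 1.8625
lambda*||prox|| = 7.9362
Total = 9.7986


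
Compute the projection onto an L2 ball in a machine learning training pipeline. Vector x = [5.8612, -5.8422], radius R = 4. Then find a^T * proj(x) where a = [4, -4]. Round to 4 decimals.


Step 1: Compute ||x|| (intermediates to 6 decimals).
||x|| = sqrt(5.8612^2 + (-5.8422)^2) = 8.275564
Step 2: Project.
Since ||x|| > R, scale = R/||x|| = 4/8.275564 = 0.483351, proj(x) = scale * x
proj(x) = [2.833017, -2.823833]
Step 3: Dot product.
a^T * proj(x) = 4*2.833017 - 4*(-2.823833) = 22.6274


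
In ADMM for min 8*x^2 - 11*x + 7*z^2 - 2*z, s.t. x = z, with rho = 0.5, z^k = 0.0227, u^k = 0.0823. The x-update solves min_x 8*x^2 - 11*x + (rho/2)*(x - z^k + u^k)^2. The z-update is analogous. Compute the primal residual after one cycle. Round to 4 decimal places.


ADMM iteration with rho = 0.5, z^k = 0.0227, u^k = 0.0823
Step 1: x-update.
Minimize 8*x^2 - 11*x + (0.5/2)*(x - 0.0227 + 0.0823)^2
FOC: (2*8 + 0.5)*x = 11 + 0.5*(0.0227 - 0.0823)
x^{k+1} = 0.6649
Step 2: z-update.
Minimize 7*z^2 - 2*z + (0.5/2)*(0.6649 - z + 0.0823)^2
FOC: (2*7 + 0.5)*z = 2 + 0.5*(0.6649 + 0.0823)
z^{k+1} = 0.1637
Step 3: u-update.
u^{k+1} = 0.0823 + 0.6649 - 0.1637 = 0.5835
Step 4: Primal residual = |0.6649 - 0.1637| = 0.5012


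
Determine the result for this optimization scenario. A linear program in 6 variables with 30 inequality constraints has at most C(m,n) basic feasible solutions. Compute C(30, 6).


Each vertex corresponds to some choice of n active constraints out of m, so the number of vertices is at most C(m, n) = m! / (n!(m-n)!).
m = 30, n = 6
Numerator: 30 * 29 * 28 * 27 * 26 * 25
Denominator: 6! = 720
C(30, 6) = 593775


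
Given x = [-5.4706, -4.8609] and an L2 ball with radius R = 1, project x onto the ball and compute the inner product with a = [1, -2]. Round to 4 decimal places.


Step 1: Compute ||x|| (intermediates to 6 decimals).
||x|| = sqrt((-5.4706)^2 + (-4.8609)^2) = 7.318184
Step 2: Project.
Since ||x|| > R, scale = R/||x|| = 1/7.318184 = 0.136646, proj(x) = scale * x
proj(x) = [-0.747536, -0.664223]
Step 3: Dot product.
a^T * proj(x) = 1*(-0.747536) - 2*(-0.664223) = 0.5809


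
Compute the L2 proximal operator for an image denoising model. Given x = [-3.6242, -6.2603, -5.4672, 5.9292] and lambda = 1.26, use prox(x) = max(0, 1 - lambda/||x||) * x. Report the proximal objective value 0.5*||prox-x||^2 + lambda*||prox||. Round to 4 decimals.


Step 1: Compute ||x||.
||x|| = 10.8338
Step 2: Compute scaling factor.
scale = max(0, 1 - 1.26/10.8338) = 0.8837
Step 3: prox(x) = [-3.2027, -5.5322, -4.8314, 5.2396]
||prox(x)|| = 9.5738
Step 4: Proximal objective.
0.5*||prox-x||^2 = 0.7938
lambda*||prox|| = 12.063
Total = 12.8568


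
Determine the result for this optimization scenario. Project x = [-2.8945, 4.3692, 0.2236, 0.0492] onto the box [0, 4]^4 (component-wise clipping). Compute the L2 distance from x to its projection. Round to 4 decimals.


Project each component onto [0, 4].
clip(-2.8945) = 0.0, clip(4.3692) = 4.0, clip(0.2236) = 0.2236, clip(0.0492) = 0.0492
Projection = [0.0, 4.0, 0.2236, 0.0492]
Squared diffs: [8.3781, 0.1363, 0.0, 0.0]
Distance = sqrt(8.5144) = 2.918


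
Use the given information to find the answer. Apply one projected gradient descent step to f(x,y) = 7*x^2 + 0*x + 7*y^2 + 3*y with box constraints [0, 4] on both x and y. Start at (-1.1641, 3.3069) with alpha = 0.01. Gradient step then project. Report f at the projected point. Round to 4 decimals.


Step 1: Compute gradient at (-1.1641, 3.3069).
grad_x = 2*7*-1.1641 + 0 = -16.2974
grad_y = 2*7*3.3069 + 3 = 49.2966
Step 2: Gradient step.
x_raw = -1.1641 - 0.01*-16.2974 = -1.0011
y_raw = 3.3069 - 0.01*49.2966 = 2.8139
Step 3: Project onto [0, 4].
x_proj = clip(-1.0011) = 0.0
y_proj = clip(2.8139) = 2.8139
Step 4: Evaluate f.
f(0.0, 2.8139) = 63.8694


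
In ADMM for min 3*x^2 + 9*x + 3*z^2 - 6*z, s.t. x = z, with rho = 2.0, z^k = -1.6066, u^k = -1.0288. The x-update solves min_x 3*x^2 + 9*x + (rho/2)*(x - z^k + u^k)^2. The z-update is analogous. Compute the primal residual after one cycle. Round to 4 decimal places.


ADMM iteration with rho = 2.0, z^k = -1.6066, u^k = -1.0288
Step 1: x-update.
Minimize 3*x^2 + 9*x + (2.0/2)*(x + 1.6066 - 1.0288)^2
FOC: (2*3 + 2.0)*x = -9 + 2.0*(-1.6066 + 1.0288)
x^{k+1} = -1.2695
Step 2: z-update.
Minimize 3*z^2 - 6*z + (2.0/2)*(-1.2695 - z - 1.0288)^2
FOC: (2*3 + 2.0)*z = 6 + 2.0*(-1.2695 - 1.0288)
z^{k+1} = 0.1754
Step 3: u-update.
u^{k+1} = -1.0288 - 1.2695 - 0.1754 = -2.4737
Step 4: Primal residual = |-1.2695 - 0.1754| = 1.4449


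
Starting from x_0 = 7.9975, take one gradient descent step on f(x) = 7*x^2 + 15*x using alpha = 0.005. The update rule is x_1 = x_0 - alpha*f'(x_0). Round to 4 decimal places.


We compute the gradient at x_0 and apply the update.
f'(x) = 14*x + 15
f'(7.9975) = 14*7.9975 + 15 = 126.965
x_1 = 7.9975 - 0.005*126.965 = 7.3627


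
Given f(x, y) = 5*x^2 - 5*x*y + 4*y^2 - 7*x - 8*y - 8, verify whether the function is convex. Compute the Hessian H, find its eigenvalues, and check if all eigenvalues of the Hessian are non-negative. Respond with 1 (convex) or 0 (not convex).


The Hessian of f(x,y) = 5*x^2 - 5*x*y + 4*y^2 - 7*x - 8*y - 8 is:
H = [[10, -5], [-5, 8]]
Trace = 10 + 8 = 18
Determinant = 10*8 - (-5)^2 = 55
Discriminant = (18)^2 - 4*55 = 104.0
Eigenvalues: lambda_1 = 3.901, lambda_2 = 14.099
The function is convex.

1


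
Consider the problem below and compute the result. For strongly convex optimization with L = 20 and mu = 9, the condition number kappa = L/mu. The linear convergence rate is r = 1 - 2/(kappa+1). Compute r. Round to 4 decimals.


Step 1: Compute the condition number.
kappa = L/mu = 20/9 = 2.2222
Step 2: Compute the convergence rate.
r = 1 - 2/(kappa + 1) = 1 - 2*mu/(L + mu) = (L - mu)/(L + mu) = 11/29 = 0.3793


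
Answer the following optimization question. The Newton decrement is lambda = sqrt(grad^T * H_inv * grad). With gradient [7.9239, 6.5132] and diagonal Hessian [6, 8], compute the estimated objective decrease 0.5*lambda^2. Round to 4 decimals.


Step 1: H is diagonal, so H^(-1) * g = [1.3207, 0.8142].
Step 2: g^T H^(-1) g = sum_i g_i^2 / H_ii
  = (7.9239)^2/6 + (6.5132)^2/8
  = 10.4647 + 5.3027 = 15.7674
Step 3: Objective decrease = 0.5 * g^T H^(-1) g = 7.8837


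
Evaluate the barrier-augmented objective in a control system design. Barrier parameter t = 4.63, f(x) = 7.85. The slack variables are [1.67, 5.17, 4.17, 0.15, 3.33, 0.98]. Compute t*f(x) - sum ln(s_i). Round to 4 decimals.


Step 1: Compute log-barrier.
ln values: [0.5128, 1.6429, 1.4279, -1.8971, 1.203, -0.0202]
phi = -(0.5128 + 1.6429 + 1.4279 - 1.8971 + 1.203 - 0.0202) = -2.8693
Step 2: Compute augmented objective.
t*f(x) = 4.63*7.85 = 36.3455
Total = 36.3455 - 2.8693 = 33.4762


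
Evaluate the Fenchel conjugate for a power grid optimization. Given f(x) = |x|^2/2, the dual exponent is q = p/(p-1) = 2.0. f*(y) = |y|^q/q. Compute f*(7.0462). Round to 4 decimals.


The conjugate exponent q satisfies 1/p + 1/q = 1.
p = 2, so q = 2/(2 - 1) = 2.0
|y|^q = 7.0462^2.0 = 49.6489
f*(7.0462) = 49.6489 / 2.0 = 24.8245


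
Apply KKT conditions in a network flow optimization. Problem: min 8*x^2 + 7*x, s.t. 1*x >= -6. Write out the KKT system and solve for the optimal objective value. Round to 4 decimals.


Step 1: Try lambda = 0 (constraint inactive).
Stationarity: 2*8*x + 7 = 0
x* = -7/(2*8) = -0.4375
Check constraint: 1*-0.4375 = -0.4375 >= -6 -- satisfied.
Step 2: Compute optimal value.
f(x*) = 8*(-0.4375)^2 + 7*(-0.4375) = -1.5313


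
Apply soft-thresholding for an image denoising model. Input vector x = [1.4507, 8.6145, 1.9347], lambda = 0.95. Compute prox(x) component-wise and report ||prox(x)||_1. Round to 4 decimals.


Soft-thresholding with lambda = 0.95:
prox(1.4507) = sign(1.4507)*max(|1.4507| - 0.95, 0) = 0.5007
prox(8.6145) = sign(8.6145)*max(|8.6145| - 0.95, 0) = 7.6645
prox(1.9347) = sign(1.9347)*max(|1.9347| - 0.95, 0) = 0.9847
prox(x) = [0.5007, 7.6645, 0.9847]
||prox(x)||_1 = 0.5007 + 7.6645 + 0.9847 = 9.1499


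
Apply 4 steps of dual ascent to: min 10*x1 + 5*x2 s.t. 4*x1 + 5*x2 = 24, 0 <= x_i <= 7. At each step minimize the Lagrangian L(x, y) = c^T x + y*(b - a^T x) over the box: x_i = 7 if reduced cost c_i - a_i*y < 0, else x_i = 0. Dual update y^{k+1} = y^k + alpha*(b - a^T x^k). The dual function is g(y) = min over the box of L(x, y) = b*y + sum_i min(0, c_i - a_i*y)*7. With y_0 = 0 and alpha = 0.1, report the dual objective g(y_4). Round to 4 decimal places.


Dual ascent for LP: min 10*x1 + 5*x2, 4*x1 + 5*x2 = 24, 0 <= x_i <= 7
Step 1: y^k = 0.0, reduced costs: (10.0, 5.0)
  x^k = (0.0, 0.0), subgradient = b - a^T x = 24.0
  y^{k+1} = 0.0 + 0.1*24.0 = 2.4
Step 2: y^k = 2.4, reduced costs: (0.4, -7.0)
  x^k = (0.0, 7.0), subgradient = b - a^T x = -11.0
  y^{k+1} = 2.4 + 0.1*-11.0 = 1.3
Step 3: y^k = 1.3, reduced costs: (4.8, -1.5)
  x^k = (0.0, 7.0), subgradient = b - a^T x = -11.0
  y^{k+1} = 1.3 + 0.1*-11.0 = 0.2
Step 4: y^k = 0.2, reduced costs: (9.2, 4.0)
  x^k = (0.0, 0.0), subgradient = b - a^T x = 24.0
  y^{k+1} = 0.2 + 0.1*24.0 = 2.6
Dual objective at y_4 = 2.6: reduced costs (-0.4, -8.0), box minimizer x = (7.0, 7.0)
g(y_4) = b*y + (c1 - a1*y)*x1 + (c2 - a2*y)*x2 = 24*2.6 + (-0.4)*7.0 + (-8.0)*7.0 = 62.4 - 2.8 - 56.0 = 3.6


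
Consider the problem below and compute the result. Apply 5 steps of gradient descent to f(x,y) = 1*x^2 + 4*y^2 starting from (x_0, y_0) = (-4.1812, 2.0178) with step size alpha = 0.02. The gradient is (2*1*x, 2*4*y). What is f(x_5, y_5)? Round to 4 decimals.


Gradient descent on f(x,y) = 1*x^2 + 4*y^2.
Starting point: (-4.1812, 2.0178), alpha = 0.02
Step 1: grad_x = 2*1*-4.1812 = -8.3624, grad_y = 2*4*2.0178 = 16.1424
  x_1 = -4.1812 - 0.02*-8.3624 = -4.014
  y_1 = 2.0178 - 0.02*16.1424 = 1.695
Step 2: grad_x = 2*1*-4.014 = -8.0279, grad_y = 2*4*1.695 = 13.5596
  x_2 = -4.014 - 0.02*-8.0279 = -3.8534
  y_2 = 1.695 - 0.02*13.5596 = 1.4238
Step 3: grad_x = 2*1*-3.8534 = -7.7068, grad_y = 2*4*1.4238 = 11.3901
  x_3 = -3.8534 - 0.02*-7.7068 = -3.6993
  y_3 = 1.4238 - 0.02*11.3901 = 1.196
Step 4: grad_x = 2*1*-3.6993 = -7.3985, grad_y = 2*4*1.196 = 9.5677
  x_4 = -3.6993 - 0.02*-7.3985 = -3.5513
  y_4 = 1.196 - 0.02*9.5677 = 1.0046
Step 5: grad_x = 2*1*-3.5513 = -7.1026, grad_y = 2*4*1.0046 = 8.0368
  x_5 = -3.5513 - 0.02*-7.1026 = -3.4092
  y_5 = 1.0046 - 0.02*8.0368 = 0.8439
f(-3.4092, 0.8439) = 1*(-3.4092)^2 + 4*0.8439^2 = 14.4713
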